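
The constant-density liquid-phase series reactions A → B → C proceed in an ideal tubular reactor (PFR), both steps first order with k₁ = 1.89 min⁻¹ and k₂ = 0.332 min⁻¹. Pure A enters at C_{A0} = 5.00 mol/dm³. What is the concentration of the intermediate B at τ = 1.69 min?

For first-order series with pure A initially, C_B(τ) = k₁C_{A0}/(k₂−k₁)·(e^(−k₁τ) − e^(−k₂τ)).
e^(−k₁τ) = e^(−1.89×1.69) = e^(−3.194) = 0.04100; e^(−k₂τ) = e^(−0.5611) = 0.5706.
C_B = 1.89×5.00/(0.332−1.89) × (0.04100−0.5706) = (-6.065)×(-0.5296) = 3.212 mol/dm³.

3.21 mol/dm³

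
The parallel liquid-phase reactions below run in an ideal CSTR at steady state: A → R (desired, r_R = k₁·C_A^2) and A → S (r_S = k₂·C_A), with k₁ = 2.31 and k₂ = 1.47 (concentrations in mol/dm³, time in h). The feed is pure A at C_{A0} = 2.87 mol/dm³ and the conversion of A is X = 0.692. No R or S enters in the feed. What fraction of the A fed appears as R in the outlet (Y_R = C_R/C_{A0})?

Exit C_A = C_{A0}(1−X) = 2.87×0.308 = 0.8840 mol/dm³.
A CSTR operates uniformly at the exit composition, giving r_R = 1.805 and r_S = 1.299 (each k·C_A^n at C_A = 0.8840).
Fraction of consumed A going to R: r_R/(r_R+r_S) = 0.5814.
C_R = 0.5814·C_{A0}·X = 0.5814×2.87×0.692 = 1.15 mol/dm³; Y_R = C_R/C_{A0} = 0.402.

0.402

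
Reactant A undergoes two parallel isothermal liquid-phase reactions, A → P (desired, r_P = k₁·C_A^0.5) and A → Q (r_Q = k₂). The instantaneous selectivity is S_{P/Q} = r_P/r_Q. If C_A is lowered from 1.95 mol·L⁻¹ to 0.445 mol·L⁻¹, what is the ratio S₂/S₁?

S_{P/Q} = (k₁/k₂)·C_A^0.5, so S₂/S₁ = (C_{A,2}/C_{A,1})^0.5.
= (0.445/1.95)^0.5 = (0.2282)^0.5 = 0.478.
Selectivity toward P falls as C_A falls — high-concentration operation is favoured.

0.478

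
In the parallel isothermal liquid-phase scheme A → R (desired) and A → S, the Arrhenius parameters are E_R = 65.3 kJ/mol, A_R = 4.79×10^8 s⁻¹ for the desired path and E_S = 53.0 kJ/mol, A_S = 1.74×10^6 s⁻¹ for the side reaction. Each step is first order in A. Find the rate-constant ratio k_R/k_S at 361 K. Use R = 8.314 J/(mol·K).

k_R/k_S = (A_R/A_S)·exp[−(E_R−E_S)/(RT)] = (A_R/A_S)·exp[(E_S−E_R)/(RT)].
(E_S−E_R)/(RT) = (53.0−65.3)×10³/(8.314×361) = -12300/3001 = -4.098.
k_R/k_S = (4.79×10^8/1.74×10^6)·exp(-4.098) = 275.3 × 0.01660 = 4.57.

4.57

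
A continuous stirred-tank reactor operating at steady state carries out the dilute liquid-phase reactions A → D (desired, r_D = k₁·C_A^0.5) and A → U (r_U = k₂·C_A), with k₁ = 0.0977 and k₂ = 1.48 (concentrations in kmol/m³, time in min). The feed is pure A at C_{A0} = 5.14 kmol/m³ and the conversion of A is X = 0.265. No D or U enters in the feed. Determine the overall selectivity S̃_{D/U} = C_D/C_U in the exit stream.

0.0340

Exit C_A = C_{A0}(1−X) = 5.14×0.735 = 3.778 kmol/m³.
Rates in a CSTR are evaluated at the outlet concentration: r_D = 0.0977×3.778^0.5 = 0.1899, r_U = 1.48×3.778 = 5.591.
Overall selectivity = C_D/C_U = r_Dτ/(r_Uτ) = r_D/r_U = 0.0340.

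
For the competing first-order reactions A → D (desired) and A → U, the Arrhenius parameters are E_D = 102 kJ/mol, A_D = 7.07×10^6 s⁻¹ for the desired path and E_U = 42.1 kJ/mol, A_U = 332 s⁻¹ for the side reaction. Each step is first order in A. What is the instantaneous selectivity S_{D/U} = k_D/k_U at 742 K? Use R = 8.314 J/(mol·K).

1.29

With equal orders, S_{D/U} = k_D/k_U = (A_D/A_U)·exp[(E_U−E_D)/(RT)].
(E_U−E_D)/(RT) = (42.1−102)×10³/(8.314×742) = -59900/6169 = -9.710.
k_D/k_U = (7.07×10^6/332)·exp(-9.710) = 21295 × 6.068×10^-5 = 1.29.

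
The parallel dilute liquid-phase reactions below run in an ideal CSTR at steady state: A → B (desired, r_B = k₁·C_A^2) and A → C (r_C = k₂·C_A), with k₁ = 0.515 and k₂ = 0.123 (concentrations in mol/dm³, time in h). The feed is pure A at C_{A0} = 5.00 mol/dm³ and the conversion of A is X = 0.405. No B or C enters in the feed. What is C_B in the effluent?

1.87 mol/dm³

Exit C_A = C_{A0}(1−X) = 5.00×0.595 = 2.975 mol/dm³.
In a CSTR the entire volume is at exit conditions, so r_B = 0.515×2.975^2 = 4.558 and r_C = 0.123×2.975 = 0.3659.
Fraction of consumed A going to B: r_B/(r_B+r_C) = 0.9257.
C_B = 0.9257·C_{A0}·X = 0.9257×5.00×0.405 = 1.87 mol/dm³.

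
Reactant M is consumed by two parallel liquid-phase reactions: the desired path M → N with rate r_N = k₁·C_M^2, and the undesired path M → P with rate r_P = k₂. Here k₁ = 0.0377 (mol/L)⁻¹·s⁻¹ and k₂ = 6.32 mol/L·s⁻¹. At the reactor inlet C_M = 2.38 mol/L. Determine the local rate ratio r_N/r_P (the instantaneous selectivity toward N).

0.0338

S_{N/P} = r_N/r_P = (k₁·C_M^2)/(k₂) = (k₁/k₂)·C_M^2.
= (0.0377×2.380^2) / (6.32) = 0.2135/6.320 = 0.0338.
Since the desired path is higher order in M, keeping C_M high (PFR or concentrated feed) favours N.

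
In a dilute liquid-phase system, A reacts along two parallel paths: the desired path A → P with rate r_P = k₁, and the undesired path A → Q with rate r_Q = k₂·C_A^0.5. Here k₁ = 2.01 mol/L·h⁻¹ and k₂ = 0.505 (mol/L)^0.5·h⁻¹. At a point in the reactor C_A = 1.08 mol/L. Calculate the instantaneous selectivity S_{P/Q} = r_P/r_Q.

S_{P/Q} = r_P/r_Q = (k₁)/(k₂·C_A^0.5) = (k₁/k₂)·C_A^-0.5.
= (2.01) / (0.505×1.080^0.5) = 2.010/0.5248 = 3.83.
The undesired path is higher order in A, so low C_A (CSTR or dilute feed) favours P.

3.83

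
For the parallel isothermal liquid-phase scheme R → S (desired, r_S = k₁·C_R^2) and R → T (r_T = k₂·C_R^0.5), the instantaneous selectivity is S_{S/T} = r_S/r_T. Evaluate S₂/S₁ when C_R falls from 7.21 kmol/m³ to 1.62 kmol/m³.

0.107

S_{S/T} = (k₁/k₂)·C_R^1.5, so S₂/S₁ = (C_{R,2}/C_{R,1})^1.5.
= (1.62/7.21)^1.5 = (0.2247)^1.5 = 0.107.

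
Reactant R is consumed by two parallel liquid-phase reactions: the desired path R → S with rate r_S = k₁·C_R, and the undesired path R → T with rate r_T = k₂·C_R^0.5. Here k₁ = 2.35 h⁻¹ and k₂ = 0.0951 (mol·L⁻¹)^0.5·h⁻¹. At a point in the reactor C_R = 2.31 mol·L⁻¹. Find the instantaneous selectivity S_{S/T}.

S_{S/T} = r_S/r_T = (k₁·C_R)/(k₂·C_R^0.5) = (k₁/k₂)·C_R^0.5.
= (2.35×2.310) / (0.0951×2.310^0.5) = 5.429/0.1445 = 37.6.

37.6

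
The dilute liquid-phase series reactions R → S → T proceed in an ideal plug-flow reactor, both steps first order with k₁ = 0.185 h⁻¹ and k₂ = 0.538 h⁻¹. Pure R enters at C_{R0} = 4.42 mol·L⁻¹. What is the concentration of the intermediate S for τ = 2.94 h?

0.868 mol·L⁻¹

The intermediate concentration in a first-order A→B→C sequence is C_S = k₁C_{R0}(e^(−k₁τ) − e^(−k₂τ))/(k₂−k₁).
e^(−k₁τ) = e^(−0.185×2.94) = e^(−0.5439) = 0.5805; e^(−k₂τ) = e^(−1.582) = 0.2056.
C_S = 0.185×4.42/(0.538−0.185) × (0.5805−0.2056) = 2.316×0.3749 = 0.8683 mol·L⁻¹.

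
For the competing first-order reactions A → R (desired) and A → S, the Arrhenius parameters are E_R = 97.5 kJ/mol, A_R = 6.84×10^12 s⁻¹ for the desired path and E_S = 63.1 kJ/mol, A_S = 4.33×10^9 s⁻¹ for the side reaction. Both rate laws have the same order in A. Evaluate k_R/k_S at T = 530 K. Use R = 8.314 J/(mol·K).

0.643

Since both paths have the same order in A, the concentration cancels and S_{R/S} = k_R/k_S = (A_R/A_S)·exp[(E_S−E_R)/(RT)].
(E_S−E_R)/(RT) = (63.1−97.5)×10³/(8.314×530) = -34400/4406 = -7.807.
k_R/k_S = (6.84×10^12/4.33×10^9)·exp(-7.807) = 1580 × 4.070×10^-4 = 0.643.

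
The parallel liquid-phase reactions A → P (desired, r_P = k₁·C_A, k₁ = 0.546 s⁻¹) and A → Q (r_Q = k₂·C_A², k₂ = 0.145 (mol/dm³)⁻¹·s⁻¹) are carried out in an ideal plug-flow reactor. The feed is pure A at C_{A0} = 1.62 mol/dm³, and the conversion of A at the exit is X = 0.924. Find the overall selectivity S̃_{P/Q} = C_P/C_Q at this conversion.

4.53

C_A = C_{A0}(1−X) = 0.1231 mol/dm³.
Along a PFR/batch, dC_P/dC_A = −r_P/(r_P+r_Q) = −k₁/(k₁+k₂·C_A).
Integrating from C_{A0} to C_A: C_P = (0.546/0.145)·ln[(0.546+0.145·1.62)/(0.546+0.145·0.123)] = 3.766·ln(0.7809/0.5639) = 1.226 mol/dm³.
C_Q = (C_{A0}−C_A)−C_P = 0.2706 mol/dm³; S̃_{P/Q} = 1.226/0.2706 = 4.53.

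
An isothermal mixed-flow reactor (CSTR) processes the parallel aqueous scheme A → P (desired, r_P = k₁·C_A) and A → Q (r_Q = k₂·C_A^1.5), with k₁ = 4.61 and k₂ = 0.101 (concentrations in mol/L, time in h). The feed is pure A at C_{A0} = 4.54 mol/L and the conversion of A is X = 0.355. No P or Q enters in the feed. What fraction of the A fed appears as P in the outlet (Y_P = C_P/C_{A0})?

Exit C_A = C_{A0}(1−X) = 4.54×0.645 = 2.928 mol/L.
In a CSTR the entire volume is at exit conditions, so r_P = 4.61×2.928 = 13.50 and r_Q = 0.101×2.928^1.5 = 0.5061.
Fraction of consumed A going to P: r_P/(r_P+r_Q) = 0.9639.
C_P = 0.9639·C_{A0}·X = 0.9639×4.54×0.355 = 1.55 mol/L; Y_P = C_P/C_{A0} = 0.342.

0.342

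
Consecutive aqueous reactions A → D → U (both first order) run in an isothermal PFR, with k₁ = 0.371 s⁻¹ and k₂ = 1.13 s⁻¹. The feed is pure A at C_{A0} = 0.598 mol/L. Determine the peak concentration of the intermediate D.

At the optimum, C_{D,max}/C_{A0} = (k₁/k₂)^[k₂/(k₂−k₁)].
= (0.371/1.13)^(1.13/(1.13−0.371)) = (0.3283)^(1.489) = 0.1905.
C_{D,max} = 0.1905×0.598 = 0.114 mol/L.

0.114 mol/L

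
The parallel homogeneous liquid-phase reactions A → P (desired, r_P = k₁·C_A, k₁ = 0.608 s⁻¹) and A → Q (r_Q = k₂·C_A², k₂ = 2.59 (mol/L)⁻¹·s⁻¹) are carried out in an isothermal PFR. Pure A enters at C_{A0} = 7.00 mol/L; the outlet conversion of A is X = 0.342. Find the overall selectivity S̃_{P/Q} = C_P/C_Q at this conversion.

C_A = C_{A0}(1−X) = 4.606 mol/L.
Along a PFR/batch, dC_P/dC_A = −r_P/(r_P+r_Q) = −k₁/(k₁+k₂·C_A).
Integrating from C_{A0} to C_A: C_P = (0.608/2.59)·ln[(0.608+2.59·7.00)/(0.608+2.59·4.61)] = 0.2347·ln(18.74/12.54) = 0.09433 mol/L.
C_Q = (C_{A0}−C_A)−C_P = 2.300 mol/L; S̃_{P/Q} = 0.09433/2.300 = 0.0410.

0.0410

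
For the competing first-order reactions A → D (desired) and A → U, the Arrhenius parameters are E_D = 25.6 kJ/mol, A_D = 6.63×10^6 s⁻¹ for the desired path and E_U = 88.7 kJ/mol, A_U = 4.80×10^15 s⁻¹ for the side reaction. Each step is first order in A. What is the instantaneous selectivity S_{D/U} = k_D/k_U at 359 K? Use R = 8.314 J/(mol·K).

2.10

Since both paths have the same order in A, the concentration cancels and S_{D/U} = k_D/k_U = (A_D/A_U)·exp[(E_U−E_D)/(RT)].
(E_U−E_D)/(RT) = (88.7−25.6)×10³/(8.314×359) = 63100/2985 = 21.14.
k_D/k_U = (6.63×10^6/4.80×10^15)·exp(21.14) = 1.381×10^-9 × 1.518×10^9 = 2.10.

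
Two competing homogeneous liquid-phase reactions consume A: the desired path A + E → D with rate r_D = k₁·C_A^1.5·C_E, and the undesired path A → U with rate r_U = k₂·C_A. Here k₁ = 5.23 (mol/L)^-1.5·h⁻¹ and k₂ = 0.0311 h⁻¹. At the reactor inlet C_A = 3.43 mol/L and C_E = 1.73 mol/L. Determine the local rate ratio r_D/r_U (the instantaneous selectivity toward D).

539

S_{D/U} = r_D/r_U = (k₁·C_A^1.5·C_E)/(k₂·C_A) = (k₁/k₂)·C_A^0.5·C_E.
= (5.23×3.430^1.5×1.730) / (0.0311×3.430) = 57.48/0.1067 = 539.
Since the desired path is higher order in A, keeping C_A high (PFR or concentrated feed) favours D.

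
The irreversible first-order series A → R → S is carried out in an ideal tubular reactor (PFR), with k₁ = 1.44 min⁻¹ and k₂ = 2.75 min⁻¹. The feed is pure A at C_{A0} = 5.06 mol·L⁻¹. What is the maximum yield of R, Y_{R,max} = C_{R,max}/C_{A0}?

0.257

For a first-order series the maximum intermediate yield is C_{R,max}/C_{A0} = (k₁/k₂)^[k₂/(k₂−k₁)].
= (1.44/2.75)^(2.75/(2.75−1.44)) = (0.5236)^(2.099) = 0.2571.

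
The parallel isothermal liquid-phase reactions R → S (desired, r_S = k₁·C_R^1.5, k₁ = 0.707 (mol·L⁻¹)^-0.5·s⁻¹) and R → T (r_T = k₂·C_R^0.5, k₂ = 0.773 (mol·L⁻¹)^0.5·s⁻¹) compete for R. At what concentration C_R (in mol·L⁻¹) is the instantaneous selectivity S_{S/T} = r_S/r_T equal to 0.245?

S_{S/T} = (k₁/k₂)·C_R ⇒ C_R = S·k₂/k₁.
= 0.245×0.773/0.707 = 0.268 mol·L⁻¹.

0.268 mol·L⁻¹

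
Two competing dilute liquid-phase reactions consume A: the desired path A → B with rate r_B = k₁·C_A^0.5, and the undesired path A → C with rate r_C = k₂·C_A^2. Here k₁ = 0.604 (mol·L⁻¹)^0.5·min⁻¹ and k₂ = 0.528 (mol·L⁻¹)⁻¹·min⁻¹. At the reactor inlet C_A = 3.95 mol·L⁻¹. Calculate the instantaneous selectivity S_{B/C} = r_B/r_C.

S_{B/C} = r_B/r_C = (k₁·C_A^0.5)/(k₂·C_A^2) = (k₁/k₂)·C_A^-1.5.
= (0.604×3.950^0.5) / (0.528×3.950^2) = 1.200/8.238 = 0.146.
The undesired path is higher order in A, so low C_A (CSTR or dilute feed) favours B.

0.146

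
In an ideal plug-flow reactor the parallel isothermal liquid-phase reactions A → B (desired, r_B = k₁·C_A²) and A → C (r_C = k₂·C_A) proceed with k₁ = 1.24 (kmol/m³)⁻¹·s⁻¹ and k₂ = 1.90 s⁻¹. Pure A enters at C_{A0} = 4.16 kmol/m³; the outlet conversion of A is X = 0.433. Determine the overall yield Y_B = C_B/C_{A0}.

0.293

C_A = C_{A0}(1−X) = 2.359 kmol/m³.
Along a PFR/batch, dC_C/dC_A = −r_C/(r_B+r_C) = −k₂/(k₂+k₁·C_A).
Integrating from C_{A0} to C_A: C_C = (1.90/1.24)·ln[(1.90+1.24·4.16)/(1.90+1.24·2.36)] = 1.532·ln(7.058/4.825) = 0.5829 kmol/m³.
Then C_B = (C_{A0}−C_A) − C_C = 1.801 − 0.5829 = 1.218 kmol/m³.
Y_B = C_B/C_{A0} = 1.218/4.16 = 0.293.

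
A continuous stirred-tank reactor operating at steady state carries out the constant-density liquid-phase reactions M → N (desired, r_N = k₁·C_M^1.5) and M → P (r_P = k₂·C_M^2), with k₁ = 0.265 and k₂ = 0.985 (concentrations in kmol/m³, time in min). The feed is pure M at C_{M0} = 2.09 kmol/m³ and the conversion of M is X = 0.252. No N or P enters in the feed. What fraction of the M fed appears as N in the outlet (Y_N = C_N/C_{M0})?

Exit C_M = C_{M0}(1−X) = 2.09×0.748 = 1.563 kmol/m³.
Rates in a CSTR are evaluated at the outlet concentration: r_N = 0.265×1.563^1.5 = 0.5180, r_P = 0.985×1.563^2 = 2.407.
Fraction of consumed M going to N: r_N/(r_N+r_P) = 0.1771.
C_N = 0.1771·C_{M0}·X = 0.1771×2.09×0.252 = 0.0933 kmol/m³; Y_N = C_N/C_{M0} = 0.0446.

0.0446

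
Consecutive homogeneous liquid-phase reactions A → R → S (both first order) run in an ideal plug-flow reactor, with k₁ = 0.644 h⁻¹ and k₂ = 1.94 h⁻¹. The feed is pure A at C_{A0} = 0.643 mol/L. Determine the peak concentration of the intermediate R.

For a first-order series the maximum intermediate yield is C_{R,max}/C_{A0} = (k₁/k₂)^[k₂/(k₂−k₁)].
= (0.644/1.94)^(1.94/(1.94−0.644)) = (0.3320)^(1.497) = 0.1919.
C_{R,max} = 0.1919×0.643 = 0.123 mol/L.

0.123 mol/L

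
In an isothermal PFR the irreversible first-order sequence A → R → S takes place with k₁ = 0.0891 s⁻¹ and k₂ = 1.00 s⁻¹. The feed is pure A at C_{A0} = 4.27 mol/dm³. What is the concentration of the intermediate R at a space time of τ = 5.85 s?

0.247 mol/dm³

Solving the coupled first-order balances gives C_R(τ) = [k₁/(k₂−k₁)]·C_{A0}·(e^(−k₁τ) − e^(−k₂τ)).
e^(−k₁τ) = e^(−0.0891×5.85) = e^(−0.5212) = 0.5938; e^(−k₂τ) = e^(−5.850) = 0.002880.
C_R = 0.0891×4.27/(1.00−0.0891) × (0.5938−0.002880) = 0.4177×0.5909 = 0.2468 mol/dm³.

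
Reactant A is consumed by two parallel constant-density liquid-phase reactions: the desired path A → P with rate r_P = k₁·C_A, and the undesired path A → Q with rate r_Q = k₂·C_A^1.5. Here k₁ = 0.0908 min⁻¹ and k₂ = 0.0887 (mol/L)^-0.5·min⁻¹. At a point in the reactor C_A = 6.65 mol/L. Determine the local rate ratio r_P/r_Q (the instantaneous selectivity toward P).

S_{P/Q} = r_P/r_Q = (k₁·C_A)/(k₂·C_A^1.5) = (k₁/k₂)·C_A^-0.5.
= (0.0908×6.650) / (0.0887×6.650^1.5) = 0.6038/1.521 = 0.397.
The undesired path is higher order in A, so low C_A (CSTR or dilute feed) favours P.

0.397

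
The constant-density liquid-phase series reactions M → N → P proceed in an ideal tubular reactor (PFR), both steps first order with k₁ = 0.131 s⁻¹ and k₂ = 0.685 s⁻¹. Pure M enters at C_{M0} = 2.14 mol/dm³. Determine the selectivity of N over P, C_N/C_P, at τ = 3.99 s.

0.442

For first-order series with pure M initially, C_N(τ) = k₁C_{M0}/(k₂−k₁)·(e^(−k₁τ) − e^(−k₂τ)).
e^(−k₁τ) = e^(−0.131×3.99) = e^(−0.5227) = 0.5929; e^(−k₂τ) = e^(−2.733) = 0.06501.
C_N = 0.131×2.14/(0.685−0.131) × (0.5929−0.06501) = 0.5060×0.5279 = 0.2671 mol/dm³.
C_M = C_{M0}e^(−k₁τ) = 1.269 mol/dm³, so C_P = C_{M0}−C_M−C_N = 0.6040 mol/dm³; C_N/C_P = 0.442.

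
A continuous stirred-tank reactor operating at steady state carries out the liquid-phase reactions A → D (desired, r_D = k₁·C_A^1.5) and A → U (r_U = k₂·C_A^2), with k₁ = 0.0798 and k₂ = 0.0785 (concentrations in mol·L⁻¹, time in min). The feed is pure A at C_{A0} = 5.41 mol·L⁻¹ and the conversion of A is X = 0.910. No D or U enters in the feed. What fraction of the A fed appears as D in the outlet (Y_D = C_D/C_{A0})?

0.540

Exit C_A = C_{A0}(1−X) = 5.41×0.0900 = 0.4869 mol·L⁻¹.
In a CSTR the entire volume is at exit conditions, so r_D = 0.0798×0.4869^1.5 = 0.02711 and r_U = 0.0785×0.4869^2 = 0.01861.
Fraction of consumed A going to D: r_D/(r_D+r_U) = 0.5930.
C_D = 0.5930·C_{A0}·X = 0.5930×5.41×0.910 = 2.92 mol·L⁻¹; Y_D = C_D/C_{A0} = 0.540.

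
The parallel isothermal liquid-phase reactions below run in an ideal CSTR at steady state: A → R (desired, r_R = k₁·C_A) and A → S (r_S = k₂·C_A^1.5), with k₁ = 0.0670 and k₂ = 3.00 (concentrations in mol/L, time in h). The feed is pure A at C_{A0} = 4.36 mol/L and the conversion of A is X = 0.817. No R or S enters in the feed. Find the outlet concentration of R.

0.0869 mol/L

Exit C_A = C_{A0}(1−X) = 4.36×0.183 = 0.7979 mol/L.
In a CSTR the entire volume is at exit conditions, so r_R = 0.0670×0.7979 = 0.05346 and r_S = 3.00×0.7979^1.5 = 2.138.
Fraction of consumed A going to R: r_R/(r_R+r_S) = 0.02439.
C_R = 0.02439·C_{A0}·X = 0.02439×4.36×0.817 = 0.0869 mol/L.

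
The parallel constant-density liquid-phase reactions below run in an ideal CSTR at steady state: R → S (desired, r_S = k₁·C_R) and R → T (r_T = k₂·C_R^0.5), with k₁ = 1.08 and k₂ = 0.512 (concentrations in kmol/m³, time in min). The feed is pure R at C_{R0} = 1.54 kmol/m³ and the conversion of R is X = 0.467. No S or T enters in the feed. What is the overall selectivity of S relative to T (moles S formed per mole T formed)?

1.91

Exit C_R = C_{R0}(1−X) = 1.54×0.533 = 0.8208 kmol/m³.
A CSTR operates uniformly at the exit composition, giving r_S = 0.8865 and r_T = 0.4639 (each k·C_R^n at C_R = 0.8208).
Overall selectivity = C_S/C_T = r_Sτ/(r_Tτ) = r_S/r_T = 1.91.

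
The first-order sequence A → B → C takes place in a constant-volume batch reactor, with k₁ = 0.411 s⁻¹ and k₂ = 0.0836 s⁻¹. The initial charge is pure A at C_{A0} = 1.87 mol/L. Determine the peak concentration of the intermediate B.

Evaluating C_B at t_opt = ln(k₂/k₁)/(k₂−k₁) gives C_{B,max}/C_{A0} = (k₁/k₂)^[k₂/(k₂−k₁)].
= (0.411/0.0836)^(0.0836/(0.0836−0.411)) = (4.916)^(-0.2553) = 0.6659.
C_{B,max} = 0.6659×1.87 = 1.25 mol/L.

1.25 mol/L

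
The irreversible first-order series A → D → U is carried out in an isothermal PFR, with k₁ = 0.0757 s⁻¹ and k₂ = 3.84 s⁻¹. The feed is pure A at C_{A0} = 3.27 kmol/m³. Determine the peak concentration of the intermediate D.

For a first-order series the maximum intermediate yield is C_{D,max}/C_{A0} = (k₁/k₂)^[k₂/(k₂−k₁)].
= (0.0757/3.84)^(3.84/(3.84−0.0757)) = (0.01971)^(1.020) = 0.01822.
C_{D,max} = 0.01822×3.27 = 0.0596 kmol/m³.

0.0596 kmol/m³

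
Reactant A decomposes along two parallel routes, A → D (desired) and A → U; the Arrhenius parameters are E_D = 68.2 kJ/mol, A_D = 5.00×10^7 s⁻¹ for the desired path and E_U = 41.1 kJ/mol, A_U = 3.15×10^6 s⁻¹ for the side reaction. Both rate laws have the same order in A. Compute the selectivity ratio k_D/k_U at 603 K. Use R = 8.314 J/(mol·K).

With equal orders, S_{D/U} = k_D/k_U = (A_D/A_U)·exp[(E_U−E_D)/(RT)].
(E_U−E_D)/(RT) = (41.1−68.2)×10³/(8.314×603) = -27100/5013 = -5.406.
k_D/k_U = (5.00×10^7/3.15×10^6)·exp(-5.406) = 15.87 × 0.004491 = 0.0713.
Since E_D > E_U, raising the temperature improves selectivity toward D.

0.0713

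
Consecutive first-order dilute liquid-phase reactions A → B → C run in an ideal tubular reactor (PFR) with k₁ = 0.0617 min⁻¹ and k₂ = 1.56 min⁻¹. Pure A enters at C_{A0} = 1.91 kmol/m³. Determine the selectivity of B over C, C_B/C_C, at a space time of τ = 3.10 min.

0.240

The intermediate concentration in a first-order A→B→C sequence is C_B = k₁C_{A0}(e^(−k₁τ) − e^(−k₂τ))/(k₂−k₁).
e^(−k₁τ) = e^(−0.0617×3.10) = e^(−0.1913) = 0.8259; e^(−k₂τ) = e^(−4.836) = 0.007939.
C_B = 0.0617×1.91/(1.56−0.0617) × (0.8259−0.007939) = 0.07865×0.8180 = 0.06434 kmol/m³.
C_A = C_{A0}e^(−k₁τ) = 1.577 kmol/m³, so C_C = C_{A0}−C_A−C_B = 0.2682 kmol/m³; C_B/C_C = 0.240.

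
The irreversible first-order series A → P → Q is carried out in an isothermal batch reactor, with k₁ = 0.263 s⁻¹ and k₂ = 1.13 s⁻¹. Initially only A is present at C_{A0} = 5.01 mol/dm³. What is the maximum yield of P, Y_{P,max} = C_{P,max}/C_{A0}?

0.150

At the optimum, C_{P,max}/C_{A0} = (k₁/k₂)^[k₂/(k₂−k₁)].
= (0.263/1.13)^(1.13/(1.13−0.263)) = (0.2327)^(1.303) = 0.1496.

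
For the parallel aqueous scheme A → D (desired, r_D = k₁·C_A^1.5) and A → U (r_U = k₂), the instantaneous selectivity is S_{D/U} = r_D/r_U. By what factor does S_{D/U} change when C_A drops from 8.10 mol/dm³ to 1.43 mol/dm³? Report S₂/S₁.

S_{D/U} = (k₁/k₂)·C_A^1.5, so S₂/S₁ = (C_{A,2}/C_{A,1})^1.5.
= (1.43/8.10)^1.5 = (0.1765)^1.5 = 0.0742.
Selectivity toward D falls as C_A falls — high-concentration operation is favoured.

0.0742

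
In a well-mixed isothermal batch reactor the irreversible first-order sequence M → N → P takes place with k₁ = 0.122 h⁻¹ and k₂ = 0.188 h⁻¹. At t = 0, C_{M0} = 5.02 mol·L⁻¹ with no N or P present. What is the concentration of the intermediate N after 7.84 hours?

Solving the coupled first-order balances gives C_N(t) = [k₁/(k₂−k₁)]·C_{M0}·(e^(−k₁t) − e^(−k₂t)).
e^(−k₁t) = e^(−0.122×7.84) = e^(−0.9565) = 0.3842; e^(−k₂t) = e^(−1.474) = 0.2290.
C_N = 0.122×5.02/(0.188−0.122) × (0.3842−0.2290) = 9.279×0.1552 = 1.440 mol·L⁻¹.

1.44 mol·L⁻¹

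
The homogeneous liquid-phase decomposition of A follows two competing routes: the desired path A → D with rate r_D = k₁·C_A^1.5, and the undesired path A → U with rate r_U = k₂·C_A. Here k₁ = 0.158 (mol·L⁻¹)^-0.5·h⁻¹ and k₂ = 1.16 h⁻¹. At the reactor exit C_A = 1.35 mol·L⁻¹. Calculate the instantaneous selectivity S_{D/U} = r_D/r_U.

0.158

S_{D/U} = r_D/r_U = (k₁·C_A^1.5)/(k₂·C_A) = (k₁/k₂)·C_A^0.5.
= (0.158×1.350^1.5) / (1.16×1.350) = 0.2478/1.566 = 0.158.
Since the desired path is higher order in A, keeping C_A high (PFR or concentrated feed) favours D.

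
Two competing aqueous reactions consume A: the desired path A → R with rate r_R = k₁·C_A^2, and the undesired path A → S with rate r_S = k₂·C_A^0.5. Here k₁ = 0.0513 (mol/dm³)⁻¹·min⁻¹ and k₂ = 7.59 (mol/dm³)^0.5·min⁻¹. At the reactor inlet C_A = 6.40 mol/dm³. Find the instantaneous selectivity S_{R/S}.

0.109

S_{R/S} = r_R/r_S = (k₁·C_A^2)/(k₂·C_A^0.5) = (k₁/k₂)·C_A^1.5.
= (0.0513×6.400^2) / (7.59×6.400^0.5) = 2.101/19.20 = 0.109.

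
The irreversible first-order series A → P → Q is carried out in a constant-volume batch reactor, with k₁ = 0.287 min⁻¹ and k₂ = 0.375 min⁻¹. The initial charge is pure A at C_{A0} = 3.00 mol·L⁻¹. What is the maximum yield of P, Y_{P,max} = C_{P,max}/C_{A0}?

0.320

For a first-order series the maximum intermediate yield is C_{P,max}/C_{A0} = (k₁/k₂)^[k₂/(k₂−k₁)].
= (0.287/0.375)^(0.375/(0.375−0.287)) = (0.7653)^(4.261) = 0.3199.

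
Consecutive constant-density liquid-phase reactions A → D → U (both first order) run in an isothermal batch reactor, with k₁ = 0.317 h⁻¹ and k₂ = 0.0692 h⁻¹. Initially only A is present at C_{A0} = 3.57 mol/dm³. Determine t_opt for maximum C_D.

Setting dC_D/dt = 0 gives t_opt = ln(k₂/k₁)/(k₂−k₁).
= ln(0.0692/0.317)/(0.0692−0.317) = ln(0.2183)/-0.2478 = -1.522/-0.2478 = 6.14 h.

6.14 h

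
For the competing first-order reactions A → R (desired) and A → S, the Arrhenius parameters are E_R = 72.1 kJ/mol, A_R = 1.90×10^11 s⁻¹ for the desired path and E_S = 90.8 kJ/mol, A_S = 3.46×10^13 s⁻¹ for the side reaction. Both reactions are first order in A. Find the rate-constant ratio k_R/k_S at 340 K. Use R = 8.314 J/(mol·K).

4.10

k_R/k_S = (A_R/A_S)·exp[−(E_R−E_S)/(RT)] = (A_R/A_S)·exp[(E_S−E_R)/(RT)].
(E_S−E_R)/(RT) = (90.8−72.1)×10³/(8.314×340) = 18700/2827 = 6.615.
k_R/k_S = (1.90×10^11/3.46×10^13)·exp(6.615) = 0.005491 × 746.5 = 4.10.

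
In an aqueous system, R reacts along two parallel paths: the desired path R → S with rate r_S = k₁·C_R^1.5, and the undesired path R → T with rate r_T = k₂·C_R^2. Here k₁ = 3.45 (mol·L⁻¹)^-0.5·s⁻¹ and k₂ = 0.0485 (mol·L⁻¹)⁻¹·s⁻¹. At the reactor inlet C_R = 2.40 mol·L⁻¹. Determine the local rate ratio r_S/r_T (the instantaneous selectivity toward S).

45.9

S_{S/T} = r_S/r_T = (k₁·C_R^1.5)/(k₂·C_R^2) = (k₁/k₂)·C_R^-0.5.
= (3.45×2.400^1.5) / (0.0485×2.400^2) = 12.83/0.2794 = 45.9.
The undesired path is higher order in R, so low C_R (CSTR or dilute feed) favours S.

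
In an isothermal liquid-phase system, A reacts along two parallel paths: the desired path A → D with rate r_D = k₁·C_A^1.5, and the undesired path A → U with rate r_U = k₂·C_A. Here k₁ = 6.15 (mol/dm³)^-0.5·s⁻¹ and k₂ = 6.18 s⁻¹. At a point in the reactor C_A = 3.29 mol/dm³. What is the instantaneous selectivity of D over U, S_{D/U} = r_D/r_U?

S_{D/U} = r_D/r_U = (k₁·C_A^1.5)/(k₂·C_A) = (k₁/k₂)·C_A^0.5.
= (6.15×3.290^1.5) / (6.18×3.290) = 36.70/20.33 = 1.81.
Since the desired path is higher order in A, keeping C_A high (PFR or concentrated feed) favours D.

1.81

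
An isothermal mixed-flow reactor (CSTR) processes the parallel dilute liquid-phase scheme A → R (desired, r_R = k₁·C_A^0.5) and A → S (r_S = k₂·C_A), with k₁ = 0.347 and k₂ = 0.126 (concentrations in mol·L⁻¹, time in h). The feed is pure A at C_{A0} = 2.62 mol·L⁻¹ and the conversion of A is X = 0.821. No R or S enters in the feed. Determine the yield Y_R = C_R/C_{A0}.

0.658

Exit C_A = C_{A0}(1−X) = 2.62×0.179 = 0.4690 mol·L⁻¹.
In a CSTR the entire volume is at exit conditions, so r_R = 0.347×0.4690^0.5 = 0.2376 and r_S = 0.126×0.4690 = 0.05909.
Fraction of consumed A going to R: r_R/(r_R+r_S) = 0.8009.
C_R = 0.8009·C_{A0}·X = 0.8009×2.62×0.821 = 1.72 mol·L⁻¹; Y_R = C_R/C_{A0} = 0.658.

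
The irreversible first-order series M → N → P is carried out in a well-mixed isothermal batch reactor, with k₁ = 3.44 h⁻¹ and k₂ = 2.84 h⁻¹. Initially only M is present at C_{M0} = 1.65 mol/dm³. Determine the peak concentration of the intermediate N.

Evaluating C_N at t_opt = ln(k₂/k₁)/(k₂−k₁) gives C_{N,max}/C_{M0} = (k₁/k₂)^[k₂/(k₂−k₁)].
= (3.44/2.84)^(2.84/(2.84−3.44)) = (1.211)^(-4.733) = 0.4036.
C_{N,max} = 0.4036×1.65 = 0.666 mol/dm³.

0.666 mol/dm³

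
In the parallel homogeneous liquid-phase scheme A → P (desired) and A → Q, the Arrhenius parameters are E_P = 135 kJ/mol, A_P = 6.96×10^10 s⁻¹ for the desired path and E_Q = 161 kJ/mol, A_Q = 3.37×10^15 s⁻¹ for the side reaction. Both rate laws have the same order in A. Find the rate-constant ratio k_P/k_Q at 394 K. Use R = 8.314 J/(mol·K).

0.0578

With equal orders, S_{P/Q} = k_P/k_Q = (A_P/A_Q)·exp[(E_Q−E_P)/(RT)].
(E_Q−E_P)/(RT) = (161−135)×10³/(8.314×394) = 26000/3276 = 7.937.
k_P/k_Q = (6.96×10^10/3.37×10^15)·exp(7.937) = 2.065×10^-5 × 2799 = 0.0578.
Since E_P < E_Q, lowering the temperature improves selectivity toward P.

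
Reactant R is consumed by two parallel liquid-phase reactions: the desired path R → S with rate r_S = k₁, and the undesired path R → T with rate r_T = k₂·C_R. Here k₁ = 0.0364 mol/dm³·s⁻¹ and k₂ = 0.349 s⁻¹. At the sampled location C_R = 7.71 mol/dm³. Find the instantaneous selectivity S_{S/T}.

0.0135

S_{S/T} = r_S/r_T = (k₁)/(k₂·C_R) = (k₁/k₂)·C_R⁻¹.
= (0.0364) / (0.349×7.710) = 0.03640/2.691 = 0.0135.
The undesired path is higher order in R, so low C_R (CSTR or dilute feed) favours S.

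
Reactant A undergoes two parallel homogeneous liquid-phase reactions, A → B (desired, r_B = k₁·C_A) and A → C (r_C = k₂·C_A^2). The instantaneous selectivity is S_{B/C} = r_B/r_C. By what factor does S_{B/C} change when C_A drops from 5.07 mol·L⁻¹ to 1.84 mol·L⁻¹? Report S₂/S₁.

2.76

S_{B/C} = (k₁/k₂)·C_A⁻¹, so S₂/S₁ = (C_{A,2}/C_{A,1})⁻¹.
= 5.07/1.84 = 2.76.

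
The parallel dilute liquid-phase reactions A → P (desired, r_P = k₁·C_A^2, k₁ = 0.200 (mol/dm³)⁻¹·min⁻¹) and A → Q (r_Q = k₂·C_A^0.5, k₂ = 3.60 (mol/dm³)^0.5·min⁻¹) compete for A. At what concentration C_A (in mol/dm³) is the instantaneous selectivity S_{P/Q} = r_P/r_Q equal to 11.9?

S_{P/Q} = (k₁/k₂)·C_A^1.5 ⇒ C_A = (S·k₂/k₁)^(1/1.5).
= (11.9×3.60/0.200)^(0.6667) = (214.2)^(0.6667) = 35.8 mol/dm³.

35.8 mol/dm³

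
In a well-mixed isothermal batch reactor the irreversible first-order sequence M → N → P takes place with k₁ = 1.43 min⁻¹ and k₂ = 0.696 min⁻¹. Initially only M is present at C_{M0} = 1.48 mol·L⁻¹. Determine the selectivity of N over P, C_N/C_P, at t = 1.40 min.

1.20

For first-order series with pure M initially, C_N(t) = k₁C_{M0}/(k₂−k₁)·(e^(−k₁t) − e^(−k₂t)).
e^(−k₁t) = e^(−1.43×1.40) = e^(−2.002) = 0.1351; e^(−k₂t) = e^(−0.9744) = 0.3774.
C_N = 1.43×1.48/(0.696−1.43) × (0.1351−0.3774) = (-2.883)×(-0.2424) = 0.6988 mol·L⁻¹.
C_M = C_{M0}e^(−k₁t) = 0.1999 mol·L⁻¹, so C_P = C_{M0}−C_M−C_N = 0.5813 mol·L⁻¹; C_N/C_P = 1.20.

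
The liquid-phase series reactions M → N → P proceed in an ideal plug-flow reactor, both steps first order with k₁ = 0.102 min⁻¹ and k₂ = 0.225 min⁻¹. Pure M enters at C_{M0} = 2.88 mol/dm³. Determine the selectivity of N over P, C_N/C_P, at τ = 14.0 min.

The intermediate concentration in a first-order A→B→C sequence is C_N = k₁C_{M0}(e^(−k₁τ) − e^(−k₂τ))/(k₂−k₁).
e^(−k₁τ) = e^(−0.102×14.0) = e^(−1.428) = 0.2398; e^(−k₂τ) = e^(−3.150) = 0.04285.
C_N = 0.102×2.88/(0.225−0.102) × (0.2398−0.04285) = 2.388×0.1969 = 0.4703 mol/dm³.
C_M = C_{M0}e^(−k₁τ) = 0.6906 mol/dm³, so C_P = C_{M0}−C_M−C_N = 1.719 mol/dm³; C_N/C_P = 0.274.

0.274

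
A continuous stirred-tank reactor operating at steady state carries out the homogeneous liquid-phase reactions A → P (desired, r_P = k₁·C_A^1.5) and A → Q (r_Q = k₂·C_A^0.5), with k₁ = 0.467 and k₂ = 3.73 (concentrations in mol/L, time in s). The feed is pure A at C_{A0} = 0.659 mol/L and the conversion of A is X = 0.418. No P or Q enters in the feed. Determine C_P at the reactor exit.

Exit C_A = C_{A0}(1−X) = 0.659×0.582 = 0.3835 mol/L.
A CSTR operates uniformly at the exit composition, giving r_P = 0.1109 and r_Q = 2.310 (each k·C_A^n at C_A = 0.3835).
Fraction of consumed A going to P: r_P/(r_P+r_Q) = 0.04582.
C_P = 0.04582·C_{A0}·X = 0.04582×0.659×0.418 = 0.0126 mol/L.

0.0126 mol/L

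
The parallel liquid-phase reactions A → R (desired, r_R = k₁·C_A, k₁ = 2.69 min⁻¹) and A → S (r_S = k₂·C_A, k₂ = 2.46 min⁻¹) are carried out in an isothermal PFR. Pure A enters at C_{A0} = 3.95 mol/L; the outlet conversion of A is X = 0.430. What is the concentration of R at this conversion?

C_A = C_{A0}(1−X) = 2.252 mol/L.
Both paths are first order in A, so the instantaneous fraction to R is constant: dC_R/d(−C_A) = k₁/(k₁+k₂) = 0.5223.
C_R = 0.5223·(C_{A0}−C_A) = 0.5223×1.698 = 0.887 mol/L.

0.887 mol/L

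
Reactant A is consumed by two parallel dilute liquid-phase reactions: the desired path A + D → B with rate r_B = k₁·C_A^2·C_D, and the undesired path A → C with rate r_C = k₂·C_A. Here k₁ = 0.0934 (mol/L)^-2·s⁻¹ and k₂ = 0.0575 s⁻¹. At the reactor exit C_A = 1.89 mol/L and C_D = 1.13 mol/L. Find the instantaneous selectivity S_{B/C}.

S_{B/C} = r_B/r_C = (k₁·C_A^2·C_D)/(k₂·C_A) = (k₁/k₂)·C_A·C_D.
= (0.0934×1.890^2×1.130) / (0.0575×1.890) = 0.3770/0.1087 = 3.47.
Since the desired path is higher order in A, keeping C_A high (PFR or concentrated feed) favours B.

3.47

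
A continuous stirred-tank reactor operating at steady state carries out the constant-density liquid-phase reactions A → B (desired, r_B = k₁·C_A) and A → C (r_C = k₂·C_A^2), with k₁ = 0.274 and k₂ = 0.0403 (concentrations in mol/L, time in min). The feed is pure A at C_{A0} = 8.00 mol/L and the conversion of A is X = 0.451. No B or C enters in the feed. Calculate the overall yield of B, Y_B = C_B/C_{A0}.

Exit C_A = C_{A0}(1−X) = 8.00×0.549 = 4.392 mol/L.
In a CSTR the entire volume is at exit conditions, so r_B = 0.274×4.392 = 1.203 and r_C = 0.0403×4.392^2 = 0.7774.
Fraction of consumed A going to B: r_B/(r_B+r_C) = 0.6075.
C_B = 0.6075·C_{A0}·X = 0.6075×8.00×0.451 = 2.19 mol/L; Y_B = C_B/C_{A0} = 0.274.

0.274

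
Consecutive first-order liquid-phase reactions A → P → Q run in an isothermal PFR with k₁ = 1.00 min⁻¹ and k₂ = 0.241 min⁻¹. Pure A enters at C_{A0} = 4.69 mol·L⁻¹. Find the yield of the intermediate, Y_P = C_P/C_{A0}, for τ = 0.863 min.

0.514

Solving the coupled first-order balances gives C_P(τ) = [k₁/(k₂−k₁)]·C_{A0}·(e^(−k₁τ) − e^(−k₂τ)).
e^(−k₁τ) = e^(−1.00×0.863) = e^(−0.8630) = 0.4219; e^(−k₂τ) = e^(−0.2080) = 0.8122.
C_P = 1.00×4.69/(0.241−1.00) × (0.4219−0.8122) = (-6.179)×(-0.3903) = 2.412 mol·L⁻¹.
Y_P = C_P/C_{A0} = 2.412/4.69 = 0.514.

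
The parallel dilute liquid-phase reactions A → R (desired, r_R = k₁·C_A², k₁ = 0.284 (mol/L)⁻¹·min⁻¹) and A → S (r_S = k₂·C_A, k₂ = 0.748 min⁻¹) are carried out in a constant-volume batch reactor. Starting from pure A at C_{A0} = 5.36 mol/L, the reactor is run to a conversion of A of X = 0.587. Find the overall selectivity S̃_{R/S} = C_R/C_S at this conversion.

C_A = C_{A0}(1−X) = 2.214 mol/L.
Along a PFR/batch, dC_S/dC_A = −r_S/(r_R+r_S) = −k₂/(k₂+k₁·C_A).
Integrating from C_{A0} to C_A: C_S = (0.748/0.284)·ln[(0.748+0.284·5.36)/(0.748+0.284·2.21)] = 2.634·ln(2.270/1.377) = 1.317 mol/L.
Then C_R = (C_{A0}−C_A) − C_S = 3.146 − 1.317 = 1.829 mol/L.
S̃_{R/S} = C_R/C_S = 1.829/1.317 = 1.39.

1.39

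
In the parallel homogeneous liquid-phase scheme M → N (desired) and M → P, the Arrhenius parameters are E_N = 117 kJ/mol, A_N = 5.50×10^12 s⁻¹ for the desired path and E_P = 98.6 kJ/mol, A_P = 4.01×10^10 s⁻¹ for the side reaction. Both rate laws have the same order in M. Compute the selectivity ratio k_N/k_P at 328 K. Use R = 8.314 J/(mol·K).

0.161

k_N/k_P = (A_N/A_P)·exp[−(E_N−E_P)/(RT)] = (A_N/A_P)·exp[(E_P−E_N)/(RT)].
(E_P−E_N)/(RT) = (98.6−117)×10³/(8.314×328) = -18400/2727 = -6.747.
k_N/k_P = (5.50×10^12/4.01×10^10)·exp(-6.747) = 137.2 × 0.001174 = 0.161.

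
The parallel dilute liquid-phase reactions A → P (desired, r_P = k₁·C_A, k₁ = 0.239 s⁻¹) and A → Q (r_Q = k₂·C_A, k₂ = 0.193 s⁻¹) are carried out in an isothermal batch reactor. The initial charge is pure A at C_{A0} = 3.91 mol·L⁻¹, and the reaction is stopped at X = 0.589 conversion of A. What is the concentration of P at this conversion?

1.27 mol·L⁻¹

C_A = C_{A0}(1−X) = 1.607 mol·L⁻¹.
Both paths are first order in A, so the instantaneous fraction to P is constant: dC_P/d(−C_A) = k₁/(k₁+k₂) = 0.5532.
C_P = 0.5532·(C_{A0}−C_A) = 0.5532×2.303 = 1.27 mol·L⁻¹.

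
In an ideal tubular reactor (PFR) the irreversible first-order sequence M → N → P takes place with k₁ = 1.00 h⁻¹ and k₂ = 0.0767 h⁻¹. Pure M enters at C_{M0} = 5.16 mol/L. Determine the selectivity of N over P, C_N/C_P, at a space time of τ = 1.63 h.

12.3

For first-order series with pure M initially, C_N(τ) = k₁C_{M0}/(k₂−k₁)·(e^(−k₁τ) − e^(−k₂τ)).
e^(−k₁τ) = e^(−1.00×1.63) = e^(−1.630) = 0.1959; e^(−k₂τ) = e^(−0.1250) = 0.8825.
C_N = 1.00×5.16/(0.0767−1.00) × (0.1959−0.8825) = (-5.589)×(-0.6865) = 3.837 mol/L.
C_M = C_{M0}e^(−k₁τ) = 1.011 mol/L, so C_P = C_{M0}−C_M−C_N = 0.3121 mol/L; C_N/C_P = 12.3.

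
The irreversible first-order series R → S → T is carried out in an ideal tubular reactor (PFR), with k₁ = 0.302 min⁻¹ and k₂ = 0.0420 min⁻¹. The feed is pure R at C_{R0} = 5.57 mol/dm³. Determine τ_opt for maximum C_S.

For first-order series the maximum of C_S occurs at τ_opt = ln(k₂/k₁)/(k₂−k₁).
= ln(0.0420/0.302)/(0.0420−0.302) = ln(0.1391)/-0.2600 = -1.973/-0.2600 = 7.59 min.

7.59 min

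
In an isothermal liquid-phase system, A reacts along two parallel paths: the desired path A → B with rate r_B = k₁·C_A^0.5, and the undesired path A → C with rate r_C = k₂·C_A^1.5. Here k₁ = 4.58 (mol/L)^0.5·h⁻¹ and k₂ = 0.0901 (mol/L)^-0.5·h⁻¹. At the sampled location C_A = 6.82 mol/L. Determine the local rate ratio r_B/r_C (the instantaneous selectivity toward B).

7.45

S_{B/C} = r_B/r_C = (k₁·C_A^0.5)/(k₂·C_A^1.5) = (k₁/k₂)·C_A⁻¹.
= (4.58×6.820^0.5) / (0.0901×6.820^1.5) = 11.96/1.605 = 7.45.
The undesired path is higher order in A, so low C_A (CSTR or dilute feed) favours B.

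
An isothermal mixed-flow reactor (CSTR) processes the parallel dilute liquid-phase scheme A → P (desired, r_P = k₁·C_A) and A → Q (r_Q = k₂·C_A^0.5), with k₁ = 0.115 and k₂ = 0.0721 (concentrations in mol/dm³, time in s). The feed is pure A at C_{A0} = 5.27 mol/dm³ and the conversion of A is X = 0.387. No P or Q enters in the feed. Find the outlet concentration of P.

1.51 mol/dm³

Exit C_A = C_{A0}(1−X) = 5.27×0.613 = 3.231 mol/dm³.
Rates in a CSTR are evaluated at the outlet concentration: r_P = 0.115×3.231 = 0.3715, r_Q = 0.0721×3.231^0.5 = 0.1296.
Fraction of consumed A going to P: r_P/(r_P+r_Q) = 0.7414.
C_P = 0.7414·C_{A0}·X = 0.7414×5.27×0.387 = 1.51 mol/dm³.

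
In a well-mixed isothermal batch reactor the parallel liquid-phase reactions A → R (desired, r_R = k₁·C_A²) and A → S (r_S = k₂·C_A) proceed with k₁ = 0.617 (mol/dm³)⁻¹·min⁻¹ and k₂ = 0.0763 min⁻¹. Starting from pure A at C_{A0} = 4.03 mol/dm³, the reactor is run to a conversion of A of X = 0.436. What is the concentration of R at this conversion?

1.69 mol/dm³

C_A = C_{A0}(1−X) = 2.273 mol/dm³.
Along a PFR/batch, dC_S/dC_A = −r_S/(r_R+r_S) = −k₂/(k₂+k₁·C_A).
Integrating from C_{A0} to C_A: C_S = (0.0763/0.617)·ln[(0.0763+0.617·4.03)/(0.0763+0.617·2.27)] = 0.1237·ln(2.563/1.479) = 0.06801 mol/dm³.
Then C_R = (C_{A0}−C_A) − C_S = 1.757 − 0.06801 = 1.689 mol/dm³.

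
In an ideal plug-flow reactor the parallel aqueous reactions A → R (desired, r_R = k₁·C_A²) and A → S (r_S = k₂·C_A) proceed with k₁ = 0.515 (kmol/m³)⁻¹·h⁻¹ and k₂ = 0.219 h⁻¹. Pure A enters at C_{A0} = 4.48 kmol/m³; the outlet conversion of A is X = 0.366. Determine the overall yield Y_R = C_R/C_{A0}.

C_A = C_{A0}(1−X) = 2.840 kmol/m³.
Along a PFR/batch, dC_S/dC_A = −r_S/(r_R+r_S) = −k₂/(k₂+k₁·C_A).
Integrating from C_{A0} to C_A: C_S = (0.219/0.515)·ln[(0.219+0.515·4.48)/(0.219+0.515·2.84)] = 0.4252·ln(2.526/1.682) = 0.1730 kmol/m³.
Then C_R = (C_{A0}−C_A) − C_S = 1.640 − 0.1730 = 1.467 kmol/m³.
Y_R = C_R/C_{A0} = 1.467/4.48 = 0.327.

0.327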